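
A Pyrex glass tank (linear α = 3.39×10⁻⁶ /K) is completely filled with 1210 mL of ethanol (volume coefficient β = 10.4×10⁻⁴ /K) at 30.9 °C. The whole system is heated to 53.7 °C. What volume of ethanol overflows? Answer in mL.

28.4 mL

The tank also expands: β_container ≈ 3α = 1.017×10⁻⁵ /K
Net overflow = V₀(β_liq − 3α_cont)ΔT
β − 3α = 1.04×10⁻³ − 1.017×10⁻⁵ = 1.02983×10⁻³ /K; ΔT = 22.8 K
ΔV = 1210 × 1.02983×10⁻³ × 22.8 = 28.4 mL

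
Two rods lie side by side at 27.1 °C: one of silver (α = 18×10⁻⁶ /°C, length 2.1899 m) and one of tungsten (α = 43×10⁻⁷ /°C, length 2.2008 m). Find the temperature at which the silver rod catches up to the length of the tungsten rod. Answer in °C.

T = 391.0 °C

L₁(1 + α₁ΔT) = L₂(1 + α₂ΔT) ⇒ ΔT = (L₂ − L₁)/(α₁L₁ − α₂L₂)
L₂ − L₁ = 2.2008 − 2.1899 = 1.09×10⁻² m
α₁L₁ − α₂L₂ = 18×10⁻⁶×2.1899 − 43×10⁻⁷×2.2008 = 2.995476×10⁻⁵ m/K
ΔT = 1.09×10⁻² / 2.995476×10⁻⁵ = 363.882 K
T = 27.1 + 363.882 = 390.982 °C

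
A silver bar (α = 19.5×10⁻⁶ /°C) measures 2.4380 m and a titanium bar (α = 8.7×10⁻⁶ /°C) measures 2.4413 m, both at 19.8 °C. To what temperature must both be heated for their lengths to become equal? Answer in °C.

L₁(1 + α₁ΔT) = L₂(1 + α₂ΔT) ⇒ ΔT = (L₂ − L₁)/(α₁L₁ − α₂L₂)
L₂ − L₁ = 2.4413 − 2.4380 = 3.30×10⁻³ m
α₁L₁ − α₂L₂ = 19.5×10⁻⁶×2.4380 − 8.7×10⁻⁶×2.4413 = 2.630169×10⁻⁵ m/K
ΔT = 3.30×10⁻³ / 2.630169×10⁻⁵ = 125.467 K
T = 19.8 + 125.467 = 145.267 °C

T = 145.3 °C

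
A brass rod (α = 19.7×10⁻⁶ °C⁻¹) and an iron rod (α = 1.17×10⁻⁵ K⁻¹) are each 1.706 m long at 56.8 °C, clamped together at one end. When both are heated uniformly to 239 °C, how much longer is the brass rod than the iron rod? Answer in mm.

2.49 mm

ΔT = 182.2 K
brass: ΔL = 19.7×10⁻⁶ × 1.706 m × 182.2 = 6.1234×10⁻³ m = 6.1234 mm
iron: ΔL = 1.17×10⁻⁵ × 1.706 m × 182.2 = 3.6367×10⁻³ m = 3.6367 mm
difference = 6.1234 − 3.6367 = 2.4867 mm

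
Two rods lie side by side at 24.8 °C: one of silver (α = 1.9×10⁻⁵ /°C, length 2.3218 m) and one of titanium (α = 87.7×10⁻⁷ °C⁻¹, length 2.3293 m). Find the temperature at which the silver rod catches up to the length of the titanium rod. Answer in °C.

T = 341.4 °C

L₁(1 + α₁ΔT) = L₂(1 + α₂ΔT) ⇒ ΔT = (L₂ − L₁)/(α₁L₁ − α₂L₂)
L₂ − L₁ = 2.3293 − 2.3218 = 7.50×10⁻³ m
α₁L₁ − α₂L₂ = 1.9×10⁻⁵×2.3218 − 87.7×10⁻⁷×2.3293 = 2.3686239×10⁻⁵ m/K
ΔT = 7.50×10⁻³ / 2.3686239×10⁻⁵ = 316.640 K
T = 24.8 + 316.640 = 341.440 °C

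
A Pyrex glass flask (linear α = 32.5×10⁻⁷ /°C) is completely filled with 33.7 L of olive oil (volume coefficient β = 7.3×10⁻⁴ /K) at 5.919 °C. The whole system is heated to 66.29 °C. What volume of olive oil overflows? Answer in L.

The flask also expands: β_container ≈ 3α = 9.75×10⁻⁶ /K
Net overflow = V₀(β_liq − 3α_cont)ΔT
β − 3α = 7.30×10⁻⁴ − 9.75×10⁻⁶ = 7.2025×10⁻⁴ /K; ΔT = 60.371 K
ΔV = 33.7 × 7.2025×10⁻⁴ × 60.371 = 1.47 L

1.47 L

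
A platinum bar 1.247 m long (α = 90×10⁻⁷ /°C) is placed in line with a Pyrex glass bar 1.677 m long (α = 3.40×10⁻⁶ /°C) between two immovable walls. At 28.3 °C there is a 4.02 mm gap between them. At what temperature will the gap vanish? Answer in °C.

α₁L₁ = 1.1223×10⁻⁵ m/K, α₂L₂ = 5.7018×10⁻⁶ m/K → total 1.69248×10⁻⁵ m/K
ΔT = g/(α₁L₁+α₂L₂) = 4.02×10⁻³ / 1.69248×10⁻⁵ = 237.52 K
T = 28.3 + 237.52 = 265.82 °C

T = 266 °C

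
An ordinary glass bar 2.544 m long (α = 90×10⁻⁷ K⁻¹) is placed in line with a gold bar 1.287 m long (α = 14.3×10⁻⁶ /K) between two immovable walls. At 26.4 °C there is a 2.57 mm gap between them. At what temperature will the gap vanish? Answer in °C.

T = 88.6 °C

α₁L₁ = 2.2896×10⁻⁵ m/K, α₂L₂ = 1.84041×10⁻⁵ m/K → total 4.13001×10⁻⁵ m/K
ΔT = g/(α₁L₁+α₂L₂) = 2.57×10⁻³ / 4.13001×10⁻⁵ = 62.227 K
T = 26.4 + 62.227 = 88.627 °C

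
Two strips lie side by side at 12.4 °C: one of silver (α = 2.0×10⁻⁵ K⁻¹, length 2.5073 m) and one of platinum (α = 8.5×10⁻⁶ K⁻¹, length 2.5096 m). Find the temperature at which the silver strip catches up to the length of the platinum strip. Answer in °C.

L₁(1 + α₁ΔT) = L₂(1 + α₂ΔT) ⇒ ΔT = (L₂ − L₁)/(α₁L₁ − α₂L₂)
L₂ − L₁ = 2.5096 − 2.5073 = 2.30×10⁻³ m
α₁L₁ − α₂L₂ = 2.0×10⁻⁵×2.5073 − 8.5×10⁻⁶×2.5096 = 2.88144×10⁻⁵ m/K
ΔT = 2.30×10⁻³ / 2.88144×10⁻⁵ = 79.8212 K
T = 12.4 + 79.8212 = 92.2212 °C

T = 92.22 °C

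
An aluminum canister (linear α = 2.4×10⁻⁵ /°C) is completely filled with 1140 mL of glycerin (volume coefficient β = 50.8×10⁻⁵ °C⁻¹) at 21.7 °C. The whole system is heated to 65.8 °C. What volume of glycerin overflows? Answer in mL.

21.9 mL

The canister also expands: β_container ≈ 3α = 7.2×10⁻⁵ /K
Net overflow = V₀(β_liq − 3α_cont)ΔT
β − 3α = 5.08×10⁻⁴ − 7.2×10⁻⁵ = 4.36×10⁻⁴ /K; ΔT = 44.1 K
ΔV = 1140 × 4.36×10⁻⁴ × 44.1 = 21.9 mL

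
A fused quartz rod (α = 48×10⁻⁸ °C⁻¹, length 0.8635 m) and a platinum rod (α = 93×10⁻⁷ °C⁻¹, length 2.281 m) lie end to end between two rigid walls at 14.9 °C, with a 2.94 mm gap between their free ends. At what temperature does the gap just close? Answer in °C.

T = 151 °C

α₁L₁ = 4.1448×10⁻⁷ m/K, α₂L₂ = 2.12133×10⁻⁵ m/K → total 2.162778×10⁻⁵ m/K
ΔT = g/(α₁L₁+α₂L₂) = 2.94×10⁻³ / 2.162778×10⁻⁵ = 135.94 K
T = 14.9 + 135.94 = 150.84 °C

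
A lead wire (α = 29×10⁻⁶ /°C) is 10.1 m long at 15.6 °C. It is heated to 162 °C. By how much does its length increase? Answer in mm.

|ΔT| = |162 − 15.6| = 146.4 K
ΔL = αL₀ΔT = (29×10⁻⁶)(10.1)(146.4) = 4.29×10⁻² m

ΔL = 42.9 mm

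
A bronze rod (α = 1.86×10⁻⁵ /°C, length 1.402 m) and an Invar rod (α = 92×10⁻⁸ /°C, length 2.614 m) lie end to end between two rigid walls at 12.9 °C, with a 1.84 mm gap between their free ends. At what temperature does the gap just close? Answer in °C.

α₁L₁ = 2.60772×10⁻⁵ m/K, α₂L₂ = 2.40488×10⁻⁶ m/K → total 2.848208×10⁻⁵ m/K
ΔT = g/(α₁L₁+α₂L₂) = 1.84×10⁻³ / 2.848208×10⁻⁵ = 64.602 K
T = 12.9 + 64.602 = 77.502 °C

T = 77.5 °C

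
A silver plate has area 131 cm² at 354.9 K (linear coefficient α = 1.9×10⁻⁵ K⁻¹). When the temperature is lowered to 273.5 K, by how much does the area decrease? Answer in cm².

ΔA = 0.405 cm²

Area coefficient ≈ 2α; |ΔT| = 81.4 K
ΔA = 2αA₀ΔT = 2(1.9×10⁻⁵)(131)(81.4) = 0.405 cm²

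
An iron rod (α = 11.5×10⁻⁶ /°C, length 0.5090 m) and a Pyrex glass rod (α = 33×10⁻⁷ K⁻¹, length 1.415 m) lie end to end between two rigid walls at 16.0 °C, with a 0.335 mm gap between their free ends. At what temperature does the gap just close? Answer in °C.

T = 47.8 °C

Gap closes when ΔL₁ + ΔL₂ = 0.335 mm = 3.35×10⁻⁴ m
(α₁L₁ + α₂L₂)ΔT = g
α₁L₁ + α₂L₂ = 11.5×10⁻⁶×0.5090 + 33×10⁻⁷×1.415 = 1.0523×10⁻⁵ m/K
ΔT = 3.35×10⁻⁴ / 1.0523×10⁻⁵ = 31.835 K
T = 16.0 + 31.835 = 47.835 °C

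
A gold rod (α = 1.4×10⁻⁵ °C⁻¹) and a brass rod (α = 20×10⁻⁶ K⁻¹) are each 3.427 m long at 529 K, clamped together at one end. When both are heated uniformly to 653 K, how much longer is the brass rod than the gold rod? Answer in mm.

ΔT = 124 K
gold: ΔL = 1.4×10⁻⁵ × 3.427 m × 124 = 5.9493×10⁻³ m = 5.9493 mm
brass: ΔL = 20×10⁻⁶ × 3.427 m × 124 = 8.4990×10⁻³ m = 8.4990 mm
difference = 8.4990 − 5.9493 = 2.5497 mm

2.55 mm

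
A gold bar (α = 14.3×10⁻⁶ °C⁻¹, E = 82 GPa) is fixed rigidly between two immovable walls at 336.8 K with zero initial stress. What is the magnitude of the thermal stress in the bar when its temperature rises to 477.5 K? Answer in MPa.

σ = 165 MPa

Fully constrained: the free strain ε = αΔT is blocked, so σ = Eε = EαΔT.
|ΔT| = 140.7 K
σ = 82.0×10⁹ × 14.3×10⁻⁶ × 140.7 = 1.65×10⁸ Pa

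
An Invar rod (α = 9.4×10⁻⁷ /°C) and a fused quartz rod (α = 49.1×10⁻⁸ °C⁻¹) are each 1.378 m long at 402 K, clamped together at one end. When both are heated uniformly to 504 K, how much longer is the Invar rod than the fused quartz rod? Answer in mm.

0.0631 mm

ΔT = 102 K
Invar: ΔL = 9.4×10⁻⁷ × 1.378 m × 102 = 1.3212×10⁻⁴ m = 0.13212 mm
fused quartz: ΔL = 49.1×10⁻⁸ × 1.378 m × 102 = 6.9013×10⁻⁵ m = 0.069013 mm
difference = 0.13212 − 0.069013 = 0.063107 mm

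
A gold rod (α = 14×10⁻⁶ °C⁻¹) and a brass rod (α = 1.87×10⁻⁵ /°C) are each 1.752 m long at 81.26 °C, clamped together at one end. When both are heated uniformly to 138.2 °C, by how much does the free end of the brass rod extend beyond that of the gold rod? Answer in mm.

ΔT = 56.94 K
gold: ΔL = 14×10⁻⁶ × 1.752 m × 56.94 = 1.3966×10⁻³ m = 1.3966 mm
brass: ΔL = 1.87×10⁻⁵ × 1.752 m × 56.94 = 1.8655×10⁻³ m = 1.8655 mm
difference = 1.8655 − 1.3966 = 0.4689 mm

0.469 mm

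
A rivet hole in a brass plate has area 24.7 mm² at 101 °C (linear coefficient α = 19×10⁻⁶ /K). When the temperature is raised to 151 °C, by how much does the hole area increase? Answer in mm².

ΔA = 0.0469 mm²

Area coefficient ≈ 2α; |ΔT| = 50 K
ΔA = 2αA₀ΔT = 2(19×10⁻⁶)(24.7)(50) = 0.0469 mm²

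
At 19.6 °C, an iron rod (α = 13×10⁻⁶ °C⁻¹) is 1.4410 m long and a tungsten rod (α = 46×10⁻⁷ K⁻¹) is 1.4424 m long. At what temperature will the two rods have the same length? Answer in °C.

L₁(1 + α₁ΔT) = L₂(1 + α₂ΔT) ⇒ ΔT = (L₂ − L₁)/(α₁L₁ − α₂L₂)
L₂ − L₁ = 1.4424 − 1.4410 = 1.40×10⁻³ m
α₁L₁ − α₂L₂ = 13×10⁻⁶×1.4410 − 46×10⁻⁷×1.4424 = 1.209796×10⁻⁵ m/K
ΔT = 1.40×10⁻³ / 1.209796×10⁻⁵ = 115.722 K
T = 19.6 + 115.722 = 135.322 °C

T = 135.3 °C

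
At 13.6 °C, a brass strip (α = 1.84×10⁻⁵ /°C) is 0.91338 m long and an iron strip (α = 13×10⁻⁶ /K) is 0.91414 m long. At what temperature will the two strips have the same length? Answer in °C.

T = 168.0 °C

Equal length when α₁L₁ΔT − α₂L₂ΔT = L₂ − L₁ = 7.60×10⁻⁴ m
α₁L₁ = 1.6806192×10⁻⁵, α₂L₂ = 1.188382×10⁻⁵ → Δ(αL) = 4.922372×10⁻⁶ m/K
ΔT = 7.60×10⁻⁴ / 4.922372×10⁻⁶ = 154.397 K, so T = 13.6 + 154.397 = 167.997 °C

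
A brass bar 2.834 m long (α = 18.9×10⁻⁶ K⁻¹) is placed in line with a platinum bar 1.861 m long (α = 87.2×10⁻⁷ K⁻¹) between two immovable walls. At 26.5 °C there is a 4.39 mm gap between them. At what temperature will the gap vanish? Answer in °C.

α₁L₁ = 5.35626×10⁻⁵ m/K, α₂L₂ = 1.622792×10⁻⁵ m/K → total 6.979052×10⁻⁵ m/K
ΔT = g/(α₁L₁+α₂L₂) = 4.39×10⁻³ / 6.979052×10⁻⁵ = 62.903 K
T = 26.5 + 62.903 = 89.403 °C

T = 89.4 °C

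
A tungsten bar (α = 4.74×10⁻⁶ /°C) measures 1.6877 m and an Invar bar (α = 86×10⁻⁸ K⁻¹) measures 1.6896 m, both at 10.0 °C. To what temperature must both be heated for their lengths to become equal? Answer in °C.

T = 300.2 °C

L₁(1 + α₁ΔT) = L₂(1 + α₂ΔT) ⇒ ΔT = (L₂ − L₁)/(α₁L₁ − α₂L₂)
L₂ − L₁ = 1.6896 − 1.6877 = 1.90×10⁻³ m
α₁L₁ − α₂L₂ = 4.74×10⁻⁶×1.6877 − 86×10⁻⁸×1.6896 = 6.546642×10⁻⁶ m/K
ΔT = 1.90×10⁻³ / 6.546642×10⁻⁶ = 290.225 K
T = 10.0 + 290.225 = 300.225 °C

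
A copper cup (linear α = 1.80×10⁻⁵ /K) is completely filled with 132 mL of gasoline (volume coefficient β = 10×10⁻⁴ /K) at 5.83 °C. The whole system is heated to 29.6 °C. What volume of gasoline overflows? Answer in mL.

The cup also expands: β_container ≈ 3α = 5.4×10⁻⁵ /K
Net overflow = V₀(β_liq − 3α_cont)ΔT
β − 3α = 1.00×10⁻³ − 5.4×10⁻⁵ = 9.46×10⁻⁴ /K; ΔT = 23.77 K
ΔV = 132 × 9.46×10⁻⁴ × 23.77 = 2.97 mL

2.97 mL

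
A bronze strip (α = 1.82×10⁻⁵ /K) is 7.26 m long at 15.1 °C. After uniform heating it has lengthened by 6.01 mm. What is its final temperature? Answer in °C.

ΔL = αL₀ΔT ⇒ ΔT = ΔL / (αL₀)
ΔT = 6.01×10⁻³ m / (1.82×10⁻⁵ × 7.26 m) = 45.485 K
T = 15.1 + 45.485 = 60.585 °C

T = 60.6 °C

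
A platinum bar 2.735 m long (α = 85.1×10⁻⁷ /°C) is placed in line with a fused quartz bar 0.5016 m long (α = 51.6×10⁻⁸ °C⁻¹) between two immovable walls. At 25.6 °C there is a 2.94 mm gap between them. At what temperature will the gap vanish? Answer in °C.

T = 151 °C

α₁L₁ = 2.327485×10⁻⁵ m/K, α₂L₂ = 2.588256×10⁻⁷ m/K → total 2.35336756×10⁻⁵ m/K
ΔT = g/(α₁L₁+α₂L₂) = 2.94×10⁻³ / 2.35336756×10⁻⁵ = 124.93 K
T = 25.6 + 124.93 = 150.53 °C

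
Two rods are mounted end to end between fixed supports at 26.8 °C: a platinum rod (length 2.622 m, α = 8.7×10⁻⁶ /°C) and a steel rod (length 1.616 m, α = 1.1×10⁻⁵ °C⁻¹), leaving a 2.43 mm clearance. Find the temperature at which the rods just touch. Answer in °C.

Gap closes when ΔL₁ + ΔL₂ = 2.43 mm = 2.43×10⁻³ m
(α₁L₁ + α₂L₂)ΔT = g
α₁L₁ + α₂L₂ = 8.7×10⁻⁶×2.622 + 1.1×10⁻⁵×1.616 = 4.05874×10⁻⁵ m/K
ΔT = 2.43×10⁻³ / 4.05874×10⁻⁵ = 59.871 K
T = 26.8 + 59.871 = 86.671 °C

T = 86.7 °C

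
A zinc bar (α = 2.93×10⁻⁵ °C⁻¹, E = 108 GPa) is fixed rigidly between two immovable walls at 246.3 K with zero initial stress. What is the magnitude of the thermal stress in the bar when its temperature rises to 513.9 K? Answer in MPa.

σ = 847 MPa

Fully constrained: the free strain ε = αΔT is blocked, so σ = Eε = EαΔT.
|ΔT| = 267.6 K
σ = 108×10⁹ × 2.93×10⁻⁵ × 267.6 = 8.47×10⁸ Pa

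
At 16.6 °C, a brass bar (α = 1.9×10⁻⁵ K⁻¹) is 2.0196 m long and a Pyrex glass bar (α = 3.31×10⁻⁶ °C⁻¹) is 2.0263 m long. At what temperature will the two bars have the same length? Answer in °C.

T = 228.2 °C

L₁(1 + α₁ΔT) = L₂(1 + α₂ΔT) ⇒ ΔT = (L₂ − L₁)/(α₁L₁ − α₂L₂)
L₂ − L₁ = 2.0263 − 2.0196 = 6.70×10⁻³ m
α₁L₁ − α₂L₂ = 1.9×10⁻⁵×2.0196 − 3.31×10⁻⁶×2.0263 = 3.1665347×10⁻⁵ m/K
ΔT = 6.70×10⁻³ / 3.1665347×10⁻⁵ = 211.588 K
T = 16.6 + 211.588 = 228.188 °C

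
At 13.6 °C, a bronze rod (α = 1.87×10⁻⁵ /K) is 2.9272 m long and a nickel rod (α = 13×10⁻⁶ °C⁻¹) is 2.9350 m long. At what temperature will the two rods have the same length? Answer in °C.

Equal length when α₁L₁ΔT − α₂L₂ΔT = L₂ − L₁ = 7.80×10⁻³ m
α₁L₁ = 5.473864×10⁻⁵, α₂L₂ = 3.8155×10⁻⁵ → Δ(αL) = 1.658364×10⁻⁵ m/K
ΔT = 7.80×10⁻³ / 1.658364×10⁻⁵ = 470.343 K, so T = 13.6 + 470.343 = 483.943 °C

T = 483.9 °C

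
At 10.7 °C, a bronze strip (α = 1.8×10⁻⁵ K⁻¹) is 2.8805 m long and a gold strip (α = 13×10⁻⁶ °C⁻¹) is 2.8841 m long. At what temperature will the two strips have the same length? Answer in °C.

L₁(1 + α₁ΔT) = L₂(1 + α₂ΔT) ⇒ ΔT = (L₂ − L₁)/(α₁L₁ − α₂L₂)
L₂ − L₁ = 2.8841 − 2.8805 = 3.60×10⁻³ m
α₁L₁ − α₂L₂ = 1.8×10⁻⁵×2.8805 − 13×10⁻⁶×2.8841 = 1.43557×10⁻⁵ m/K
ΔT = 3.60×10⁻³ / 1.43557×10⁻⁵ = 250.771 K
T = 10.7 + 250.771 = 261.471 °C

T = 261.5 °C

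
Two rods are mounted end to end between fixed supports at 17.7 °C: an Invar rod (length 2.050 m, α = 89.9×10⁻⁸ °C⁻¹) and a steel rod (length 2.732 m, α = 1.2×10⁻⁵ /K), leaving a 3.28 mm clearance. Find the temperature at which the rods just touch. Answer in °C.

T = 112 °C

Gap closes when ΔL₁ + ΔL₂ = 3.28 mm = 3.28×10⁻³ m
(α₁L₁ + α₂L₂)ΔT = g
α₁L₁ + α₂L₂ = 89.9×10⁻⁸×2.050 + 1.2×10⁻⁵×2.732 = 3.462695×10⁻⁵ m/K
ΔT = 3.28×10⁻³ / 3.462695×10⁻⁵ = 94.72 K
T = 17.7 + 94.72 = 112.42 °C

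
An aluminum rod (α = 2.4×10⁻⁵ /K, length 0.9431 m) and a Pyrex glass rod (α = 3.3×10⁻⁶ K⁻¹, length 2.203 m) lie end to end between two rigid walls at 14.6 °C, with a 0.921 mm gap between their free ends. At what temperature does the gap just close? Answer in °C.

Gap closes when ΔL₁ + ΔL₂ = 0.921 mm = 9.21×10⁻⁴ m
(α₁L₁ + α₂L₂)ΔT = g
α₁L₁ + α₂L₂ = 2.4×10⁻⁵×0.9431 + 3.3×10⁻⁶×2.203 = 2.99043×10⁻⁵ m/K
ΔT = 9.21×10⁻⁴ / 2.99043×10⁻⁵ = 30.798 K
T = 14.6 + 30.798 = 45.398 °C

T = 45.4 °C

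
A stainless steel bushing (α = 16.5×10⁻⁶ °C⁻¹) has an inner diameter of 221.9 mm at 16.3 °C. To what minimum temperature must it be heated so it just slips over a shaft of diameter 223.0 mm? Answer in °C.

T = 317 °C

Required Δd = 223.0 − 221.9 = 1.1 mm
Δd = αd₀ΔT ⇒ ΔT = Δd/(αd₀) = 1.1 / (16.5×10⁻⁶ × 221.9) = 300.44 K
T_min = 16.3 + 300.44 = 316.74 °C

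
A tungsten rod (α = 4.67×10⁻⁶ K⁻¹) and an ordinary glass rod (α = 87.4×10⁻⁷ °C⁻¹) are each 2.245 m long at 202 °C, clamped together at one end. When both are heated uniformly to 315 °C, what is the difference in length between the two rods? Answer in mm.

1.03 mm

ΔT = 113 K
tungsten: ΔL = 4.67×10⁻⁶ × 2.245 m × 113 = 1.1847×10⁻³ m = 1.1847 mm
ordinary glass: ΔL = 87.4×10⁻⁷ × 2.245 m × 113 = 2.2172×10⁻³ m = 2.2172 mm
difference = 2.2172 − 1.1847 = 1.0325 mm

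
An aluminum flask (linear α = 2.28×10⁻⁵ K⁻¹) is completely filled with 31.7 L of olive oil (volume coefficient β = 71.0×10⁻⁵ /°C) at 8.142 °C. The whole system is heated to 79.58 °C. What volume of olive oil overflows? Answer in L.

The flask also expands: β_container ≈ 3α = 6.84×10⁻⁵ /K
Net overflow = V₀(β_liq − 3α_cont)ΔT
β − 3α = 7.10×10⁻⁴ − 6.84×10⁻⁵ = 6.416×10⁻⁴ /K; ΔT = 71.438 K
ΔV = 31.7 × 6.416×10⁻⁴ × 71.438 = 1.45 L

1.45 L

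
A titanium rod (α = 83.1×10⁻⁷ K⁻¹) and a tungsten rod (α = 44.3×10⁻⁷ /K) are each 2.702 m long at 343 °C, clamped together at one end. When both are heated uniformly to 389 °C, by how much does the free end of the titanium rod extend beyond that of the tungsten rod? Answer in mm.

ΔT = 46 K
titanium: ΔL = 83.1×10⁻⁷ × 2.702 m × 46 = 1.0329×10⁻³ m = 1.0329 mm
tungsten: ΔL = 44.3×10⁻⁷ × 2.702 m × 46 = 5.5061×10⁻⁴ m = 0.55061 mm
difference = 1.0329 − 0.55061 = 0.48229 mm

0.482 mm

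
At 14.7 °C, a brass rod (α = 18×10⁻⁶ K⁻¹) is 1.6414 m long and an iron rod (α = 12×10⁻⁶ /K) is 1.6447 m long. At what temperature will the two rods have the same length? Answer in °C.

Equal length when α₁L₁ΔT − α₂L₂ΔT = L₂ − L₁ = 3.30×10⁻³ m
α₁L₁ = 2.95452×10⁻⁵, α₂L₂ = 1.97364×10⁻⁵ → Δ(αL) = 9.8088×10⁻⁶ m/K
ΔT = 3.30×10⁻³ / 9.8088×10⁻⁶ = 336.433 K, so T = 14.7 + 336.433 = 351.133 °C

T = 351.1 °C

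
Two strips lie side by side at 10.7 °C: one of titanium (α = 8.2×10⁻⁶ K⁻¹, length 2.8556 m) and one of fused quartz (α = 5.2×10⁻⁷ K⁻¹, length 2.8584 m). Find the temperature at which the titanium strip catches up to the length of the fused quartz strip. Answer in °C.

T = 138.4 °C

Equal length when α₁L₁ΔT − α₂L₂ΔT = L₂ − L₁ = 2.80×10⁻³ m
α₁L₁ = 2.341592×10⁻⁵, α₂L₂ = 1.486368×10⁻⁶ → Δ(αL) = 2.1929552×10⁻⁵ m/K
ΔT = 2.80×10⁻³ / 2.1929552×10⁻⁵ = 127.682 K, so T = 10.7 + 127.682 = 138.382 °C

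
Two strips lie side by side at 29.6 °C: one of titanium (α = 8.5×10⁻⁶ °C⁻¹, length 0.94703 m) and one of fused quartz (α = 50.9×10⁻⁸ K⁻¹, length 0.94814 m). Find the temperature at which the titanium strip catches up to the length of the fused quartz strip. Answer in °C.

L₁(1 + α₁ΔT) = L₂(1 + α₂ΔT) ⇒ ΔT = (L₂ − L₁)/(α₁L₁ − α₂L₂)
L₂ − L₁ = 0.94814 − 0.94703 = 1.11×10⁻³ m
α₁L₁ − α₂L₂ = 8.5×10⁻⁶×0.94703 − 50.9×10⁻⁸×0.94814 = 7.56715174×10⁻⁶ m/K
ΔT = 1.11×10⁻³ / 7.56715174×10⁻⁶ = 146.687 K
T = 29.6 + 146.687 = 176.287 °C

T = 176.3 °C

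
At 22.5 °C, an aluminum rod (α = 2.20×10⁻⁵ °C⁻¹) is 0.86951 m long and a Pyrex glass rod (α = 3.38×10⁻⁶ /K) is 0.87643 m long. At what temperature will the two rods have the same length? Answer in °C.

Equal length when α₁L₁ΔT − α₂L₂ΔT = L₂ − L₁ = 6.92×10⁻³ m
α₁L₁ = 1.912922×10⁻⁵, α₂L₂ = 2.9623334×10⁻⁶ → Δ(αL) = 1.61668866×10⁻⁵ m/K
ΔT = 6.92×10⁻³ / 1.61668866×10⁻⁵ = 428.035 K, so T = 22.5 + 428.035 = 450.535 °C

T = 450.5 °C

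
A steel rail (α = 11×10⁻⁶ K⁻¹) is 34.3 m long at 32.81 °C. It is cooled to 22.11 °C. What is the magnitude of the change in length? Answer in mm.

ΔL = 4.04 mm

|ΔT| = |22.11 − 32.81| = 10.70 K
ΔL = αL₀ΔT = (11×10⁻⁶)(34.3)(10.70) = 4.04×10⁻³ m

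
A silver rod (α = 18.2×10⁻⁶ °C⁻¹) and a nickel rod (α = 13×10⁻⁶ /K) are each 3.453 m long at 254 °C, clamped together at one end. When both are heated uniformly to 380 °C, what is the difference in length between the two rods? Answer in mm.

2.26 mm

ΔT = 126 K
silver: ΔL = 18.2×10⁻⁶ × 3.453 m × 126 = 7.9184×10⁻³ m = 7.9184 mm
nickel: ΔL = 13×10⁻⁶ × 3.453 m × 126 = 5.6560×10⁻³ m = 5.6560 mm
difference = 7.9184 − 5.6560 = 2.2624 mm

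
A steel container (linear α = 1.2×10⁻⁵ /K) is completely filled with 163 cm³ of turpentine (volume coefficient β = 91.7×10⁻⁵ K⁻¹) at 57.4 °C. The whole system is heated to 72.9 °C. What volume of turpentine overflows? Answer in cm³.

2.23 cm³

The container also expands: β_container ≈ 3α = 3.6×10⁻⁵ /K
Net overflow = V₀(β_liq − 3α_cont)ΔT
β − 3α = 9.17×10⁻⁴ − 3.6×10⁻⁵ = 8.81×10⁻⁴ /K; ΔT = 15.5 K
ΔV = 163 × 8.81×10⁻⁴ × 15.5 = 2.23 cm³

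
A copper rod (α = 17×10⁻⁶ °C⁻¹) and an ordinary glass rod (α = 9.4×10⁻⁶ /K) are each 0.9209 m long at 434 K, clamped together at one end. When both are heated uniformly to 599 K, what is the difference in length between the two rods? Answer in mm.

1.15 mm

ΔT = 165 K
copper: ΔL = 17×10⁻⁶ × 0.9209 m × 165 = 2.5831×10⁻³ m = 2.5831 mm
ordinary glass: ΔL = 9.4×10⁻⁶ × 0.9209 m × 165 = 1.4283×10⁻³ m = 1.4283 mm
difference = 2.5831 − 1.4283 = 1.1548 mm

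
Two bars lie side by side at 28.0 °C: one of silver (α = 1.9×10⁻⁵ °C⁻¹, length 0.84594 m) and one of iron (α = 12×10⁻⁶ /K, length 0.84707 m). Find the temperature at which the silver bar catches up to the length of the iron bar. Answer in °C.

L₁(1 + α₁ΔT) = L₂(1 + α₂ΔT) ⇒ ΔT = (L₂ − L₁)/(α₁L₁ − α₂L₂)
L₂ − L₁ = 0.84707 − 0.84594 = 1.13×10⁻³ m
α₁L₁ − α₂L₂ = 1.9×10⁻⁵×0.84594 − 12×10⁻⁶×0.84707 = 5.90802×10⁻⁶ m/K
ΔT = 1.13×10⁻³ / 5.90802×10⁻⁶ = 191.265 K
T = 28.0 + 191.265 = 219.265 °C

T = 219.3 °C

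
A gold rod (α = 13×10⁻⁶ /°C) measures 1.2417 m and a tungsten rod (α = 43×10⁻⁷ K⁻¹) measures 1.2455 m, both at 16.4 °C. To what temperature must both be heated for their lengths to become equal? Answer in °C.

T = 368.7 °C

Equal length when α₁L₁ΔT − α₂L₂ΔT = L₂ − L₁ = 3.80×10⁻³ m
α₁L₁ = 1.61421×10⁻⁵, α₂L₂ = 5.35565×10⁻⁶ → Δ(αL) = 1.078645×10⁻⁵ m/K
ΔT = 3.80×10⁻³ / 1.078645×10⁻⁵ = 352.294 K, so T = 16.4 + 352.294 = 368.694 °C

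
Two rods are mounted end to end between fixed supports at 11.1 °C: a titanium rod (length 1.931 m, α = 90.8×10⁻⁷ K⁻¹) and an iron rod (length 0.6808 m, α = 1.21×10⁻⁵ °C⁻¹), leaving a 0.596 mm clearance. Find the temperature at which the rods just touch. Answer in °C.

α₁L₁ = 1.753348×10⁻⁵ m/K, α₂L₂ = 8.23768×10⁻⁶ m/K → total 2.577116×10⁻⁵ m/K
ΔT = g/(α₁L₁+α₂L₂) = 5.96×10⁻⁴ / 2.577116×10⁻⁵ = 23.127 K
T = 11.1 + 23.127 = 34.227 °C

T = 34.2 °C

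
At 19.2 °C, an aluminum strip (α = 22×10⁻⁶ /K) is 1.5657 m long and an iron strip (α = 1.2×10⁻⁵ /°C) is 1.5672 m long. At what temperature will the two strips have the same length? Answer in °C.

T = 115.1 °C

Equal length when α₁L₁ΔT − α₂L₂ΔT = L₂ − L₁ = 1.50×10⁻³ m
α₁L₁ = 3.44454×10⁻⁵, α₂L₂ = 1.88064×10⁻⁵ → Δ(αL) = 1.5639×10⁻⁵ m/K
ΔT = 1.50×10⁻³ / 1.5639×10⁻⁵ = 95.914 K, so T = 19.2 + 95.914 = 115.114 °C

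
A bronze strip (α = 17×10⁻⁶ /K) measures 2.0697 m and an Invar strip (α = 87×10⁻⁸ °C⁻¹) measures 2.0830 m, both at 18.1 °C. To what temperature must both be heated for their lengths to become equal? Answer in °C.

L₁(1 + α₁ΔT) = L₂(1 + α₂ΔT) ⇒ ΔT = (L₂ − L₁)/(α₁L₁ − α₂L₂)
L₂ − L₁ = 2.0830 − 2.0697 = 1.33×10⁻² m
α₁L₁ − α₂L₂ = 17×10⁻⁶×2.0697 − 87×10⁻⁸×2.0830 = 3.337269×10⁻⁵ m/K
ΔT = 1.33×10⁻² / 3.337269×10⁻⁵ = 398.529 K
T = 18.1 + 398.529 = 416.629 °C

T = 416.6 °C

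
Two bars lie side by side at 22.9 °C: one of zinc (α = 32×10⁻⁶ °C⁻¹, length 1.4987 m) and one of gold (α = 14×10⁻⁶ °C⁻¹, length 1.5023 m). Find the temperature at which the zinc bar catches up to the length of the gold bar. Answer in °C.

T = 156.6 °C

L₁(1 + α₁ΔT) = L₂(1 + α₂ΔT) ⇒ ΔT = (L₂ − L₁)/(α₁L₁ − α₂L₂)
L₂ − L₁ = 1.5023 − 1.4987 = 3.60×10⁻³ m
α₁L₁ − α₂L₂ = 32×10⁻⁶×1.4987 − 14×10⁻⁶×1.5023 = 2.69262×10⁻⁵ m/K
ΔT = 3.60×10⁻³ / 2.69262×10⁻⁵ = 133.699 K
T = 22.9 + 133.699 = 156.599 °C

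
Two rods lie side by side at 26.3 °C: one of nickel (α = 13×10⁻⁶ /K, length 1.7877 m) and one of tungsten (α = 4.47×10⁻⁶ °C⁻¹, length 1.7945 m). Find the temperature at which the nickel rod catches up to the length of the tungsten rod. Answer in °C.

T = 473.1 °C

L₁(1 + α₁ΔT) = L₂(1 + α₂ΔT) ⇒ ΔT = (L₂ − L₁)/(α₁L₁ − α₂L₂)
L₂ − L₁ = 1.7945 − 1.7877 = 6.80×10⁻³ m
α₁L₁ − α₂L₂ = 13×10⁻⁶×1.7877 − 4.47×10⁻⁶×1.7945 = 1.5218685×10⁻⁵ m/K
ΔT = 6.80×10⁻³ / 1.5218685×10⁻⁵ = 446.819 K
T = 26.3 + 446.819 = 473.119 °C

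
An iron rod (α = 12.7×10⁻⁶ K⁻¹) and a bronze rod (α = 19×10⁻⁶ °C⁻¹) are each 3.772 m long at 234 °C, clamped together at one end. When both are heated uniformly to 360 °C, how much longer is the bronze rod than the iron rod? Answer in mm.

2.99 mm

ΔT = 126 K
iron: ΔL = 12.7×10⁻⁶ × 3.772 m × 126 = 6.0360×10⁻³ m = 6.0360 mm
bronze: ΔL = 19×10⁻⁶ × 3.772 m × 126 = 9.0302×10⁻³ m = 9.0302 mm
difference = 9.0302 − 6.0360 = 2.9942 mm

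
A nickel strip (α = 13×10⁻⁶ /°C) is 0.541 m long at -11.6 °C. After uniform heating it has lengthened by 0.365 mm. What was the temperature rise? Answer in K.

ΔT = 51.9 K

ΔL = αL₀ΔT ⇒ ΔT = ΔL / (αL₀)
ΔT = 0.365×10⁻³ m / (13×10⁻⁶ × 0.541 m) = 51.898 K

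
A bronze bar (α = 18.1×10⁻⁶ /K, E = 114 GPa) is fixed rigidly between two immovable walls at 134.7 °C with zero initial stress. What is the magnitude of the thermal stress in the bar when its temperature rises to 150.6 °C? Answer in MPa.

σ = 32.8 MPa

Fully constrained: the free strain ε = αΔT is blocked, so σ = Eε = EαΔT.
|ΔT| = 15.9 K
σ = 114×10⁹ × 18.1×10⁻⁶ × 15.9 = 3.28×10⁷ Pa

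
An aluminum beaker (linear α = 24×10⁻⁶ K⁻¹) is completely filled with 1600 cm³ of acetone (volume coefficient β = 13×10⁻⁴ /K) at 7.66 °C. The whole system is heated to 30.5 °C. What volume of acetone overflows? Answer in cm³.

44.9 cm³

The beaker also expands: β_container ≈ 3α = 7.2×10⁻⁵ /K
Net overflow = V₀(β_liq − 3α_cont)ΔT
β − 3α = 1.30×10⁻³ − 7.2×10⁻⁵ = 1.228×10⁻³ /K; ΔT = 22.84 K
ΔV = 1600 × 1.228×10⁻³ × 22.84 = 44.9 cm³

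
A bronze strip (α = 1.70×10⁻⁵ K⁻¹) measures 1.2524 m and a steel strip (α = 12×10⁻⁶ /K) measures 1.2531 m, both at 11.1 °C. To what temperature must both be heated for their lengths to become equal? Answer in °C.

T = 123.0 °C

L₁(1 + α₁ΔT) = L₂(1 + α₂ΔT) ⇒ ΔT = (L₂ − L₁)/(α₁L₁ − α₂L₂)
L₂ − L₁ = 1.2531 − 1.2524 = 7.00×10⁻⁴ m
α₁L₁ − α₂L₂ = 1.70×10⁻⁵×1.2524 − 12×10⁻⁶×1.2531 = 6.2536×10⁻⁶ m/K
ΔT = 7.00×10⁻⁴ / 6.2536×10⁻⁶ = 111.936 K
T = 11.1 + 111.936 = 123.036 °C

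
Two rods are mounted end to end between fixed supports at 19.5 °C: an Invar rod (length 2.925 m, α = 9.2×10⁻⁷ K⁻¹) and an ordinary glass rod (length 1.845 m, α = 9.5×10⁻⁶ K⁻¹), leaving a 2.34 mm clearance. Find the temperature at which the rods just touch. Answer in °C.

Gap closes when ΔL₁ + ΔL₂ = 2.34 mm = 2.34×10⁻³ m
(α₁L₁ + α₂L₂)ΔT = g
α₁L₁ + α₂L₂ = 9.2×10⁻⁷×2.925 + 9.5×10⁻⁶×1.845 = 2.02185×10⁻⁵ m/K
ΔT = 2.34×10⁻³ / 2.02185×10⁻⁵ = 115.74 K
T = 19.5 + 115.74 = 135.24 °C

T = 135 °C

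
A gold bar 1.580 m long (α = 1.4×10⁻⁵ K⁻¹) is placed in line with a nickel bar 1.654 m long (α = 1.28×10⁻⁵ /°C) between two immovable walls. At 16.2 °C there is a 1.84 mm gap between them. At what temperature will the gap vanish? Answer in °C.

α₁L₁ = 2.212×10⁻⁵ m/K, α₂L₂ = 2.11712×10⁻⁵ m/K → total 4.32912×10⁻⁵ m/K
ΔT = g/(α₁L₁+α₂L₂) = 1.84×10⁻³ / 4.32912×10⁻⁵ = 42.503 K
T = 16.2 + 42.503 = 58.703 °C

T = 58.7 °C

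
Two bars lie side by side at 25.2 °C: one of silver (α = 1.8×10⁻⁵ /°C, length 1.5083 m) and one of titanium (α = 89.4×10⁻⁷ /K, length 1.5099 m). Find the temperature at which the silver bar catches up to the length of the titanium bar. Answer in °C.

L₁(1 + α₁ΔT) = L₂(1 + α₂ΔT) ⇒ ΔT = (L₂ − L₁)/(α₁L₁ − α₂L₂)
L₂ − L₁ = 1.5099 − 1.5083 = 1.60×10⁻³ m
α₁L₁ − α₂L₂ = 1.8×10⁻⁵×1.5083 − 89.4×10⁻⁷×1.5099 = 1.3650894×10⁻⁵ m/K
ΔT = 1.60×10⁻³ / 1.3650894×10⁻⁵ = 117.208 K
T = 25.2 + 117.208 = 142.408 °C

T = 142.4 °C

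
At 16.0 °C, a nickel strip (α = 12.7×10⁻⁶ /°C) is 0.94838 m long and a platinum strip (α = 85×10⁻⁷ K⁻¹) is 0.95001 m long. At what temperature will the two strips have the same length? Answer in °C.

T = 426.6 °C

Equal length when α₁L₁ΔT − α₂L₂ΔT = L₂ − L₁ = 1.63×10⁻³ m
α₁L₁ = 1.2044426×10⁻⁵, α₂L₂ = 8.075085×10⁻⁶ → Δ(αL) = 3.969341×10⁻⁶ m/K
ΔT = 1.63×10⁻³ / 3.969341×10⁻⁶ = 410.648 K, so T = 16.0 + 410.648 = 426.648 °C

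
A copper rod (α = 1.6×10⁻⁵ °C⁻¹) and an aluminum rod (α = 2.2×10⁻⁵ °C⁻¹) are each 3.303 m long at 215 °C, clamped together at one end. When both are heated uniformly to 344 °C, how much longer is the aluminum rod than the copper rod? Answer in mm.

2.56 mm

ΔT = 129 K
copper: ΔL = 1.6×10⁻⁵ × 3.303 m × 129 = 6.8174×10⁻³ m = 6.8174 mm
aluminum: ΔL = 2.2×10⁻⁵ × 3.303 m × 129 = 9.3739×10⁻³ m = 9.3739 mm
difference = 9.3739 − 6.8174 = 2.5565 mm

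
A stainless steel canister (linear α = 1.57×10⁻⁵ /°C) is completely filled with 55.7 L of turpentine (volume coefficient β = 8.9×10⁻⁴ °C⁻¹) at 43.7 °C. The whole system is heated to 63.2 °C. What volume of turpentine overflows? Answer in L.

The canister also expands: β_container ≈ 3α = 4.71×10⁻⁵ /K
Net overflow = V₀(β_liq − 3α_cont)ΔT
β − 3α = 8.90×10⁻⁴ − 4.71×10⁻⁵ = 8.429×10⁻⁴ /K; ΔT = 19.5 K
ΔV = 55.7 × 8.429×10⁻⁴ × 19.5 = 0.916 L

0.916 L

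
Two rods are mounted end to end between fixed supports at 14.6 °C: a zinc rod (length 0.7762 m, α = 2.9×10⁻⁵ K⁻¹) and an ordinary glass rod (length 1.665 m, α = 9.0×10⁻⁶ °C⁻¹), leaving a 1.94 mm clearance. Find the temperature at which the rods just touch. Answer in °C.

α₁L₁ = 2.25098×10⁻⁵ m/K, α₂L₂ = 1.4985×10⁻⁵ m/K → total 3.74948×10⁻⁵ m/K
ΔT = g/(α₁L₁+α₂L₂) = 1.94×10⁻³ / 3.74948×10⁻⁵ = 51.741 K
T = 14.6 + 51.741 = 66.341 °C

T = 66.3 °C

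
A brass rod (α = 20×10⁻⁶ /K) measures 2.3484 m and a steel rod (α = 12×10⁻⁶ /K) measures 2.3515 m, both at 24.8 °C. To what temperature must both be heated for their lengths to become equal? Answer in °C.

T = 190.1 °C

L₁(1 + α₁ΔT) = L₂(1 + α₂ΔT) ⇒ ΔT = (L₂ − L₁)/(α₁L₁ − α₂L₂)
L₂ − L₁ = 2.3515 − 2.3484 = 3.10×10⁻³ m
α₁L₁ − α₂L₂ = 20×10⁻⁶×2.3484 − 12×10⁻⁶×2.3515 = 1.875×10⁻⁵ m/K
ΔT = 3.10×10⁻³ / 1.875×10⁻⁵ = 165.333 K
T = 24.8 + 165.333 = 190.133 °C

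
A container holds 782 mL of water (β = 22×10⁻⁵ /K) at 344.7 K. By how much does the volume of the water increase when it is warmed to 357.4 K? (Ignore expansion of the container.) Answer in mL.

|ΔT| = |357.4 − 344.7| = 12.7 K
ΔV = βV₀ΔT = (22×10⁻⁵)(782)(12.7) = 2.18 mL

ΔV = 2.18 mL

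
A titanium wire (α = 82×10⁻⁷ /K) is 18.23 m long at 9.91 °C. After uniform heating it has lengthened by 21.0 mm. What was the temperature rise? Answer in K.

ΔT = 140 K

ΔL = αL₀ΔT ⇒ ΔT = ΔL / (αL₀)
ΔT = 21.0×10⁻³ m / (82×10⁻⁷ × 18.23 m) = 140.48 K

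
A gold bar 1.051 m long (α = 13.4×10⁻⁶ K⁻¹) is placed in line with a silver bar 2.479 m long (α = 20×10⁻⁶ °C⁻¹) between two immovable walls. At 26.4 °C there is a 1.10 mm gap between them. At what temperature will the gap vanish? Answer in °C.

α₁L₁ = 1.40834×10⁻⁵ m/K, α₂L₂ = 4.958×10⁻⁵ m/K → total 6.36634×10⁻⁵ m/K
ΔT = g/(α₁L₁+α₂L₂) = 1.10×10⁻³ / 6.36634×10⁻⁵ = 17.278 K
T = 26.4 + 17.278 = 43.678 °C

T = 43.7 °C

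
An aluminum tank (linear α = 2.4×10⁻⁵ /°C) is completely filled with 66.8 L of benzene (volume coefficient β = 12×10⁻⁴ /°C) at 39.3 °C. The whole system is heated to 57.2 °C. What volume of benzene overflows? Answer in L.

1.35 L

The tank also expands: β_container ≈ 3α = 7.2×10⁻⁵ /K
Net overflow = V₀(β_liq − 3α_cont)ΔT
β − 3α = 1.20×10⁻³ − 7.2×10⁻⁵ = 1.128×10⁻³ /K; ΔT = 17.9 K
ΔV = 66.8 × 1.128×10⁻³ × 17.9 = 1.35 L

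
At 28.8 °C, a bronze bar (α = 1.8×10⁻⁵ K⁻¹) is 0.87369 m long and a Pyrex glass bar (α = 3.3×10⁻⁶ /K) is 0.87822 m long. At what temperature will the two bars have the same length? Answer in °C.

Equal length when α₁L₁ΔT − α₂L₂ΔT = L₂ − L₁ = 4.53×10⁻³ m
α₁L₁ = 1.572642×10⁻⁵, α₂L₂ = 2.898126×10⁻⁶ → Δ(αL) = 1.2828294×10⁻⁵ m/K
ΔT = 4.53×10⁻³ / 1.2828294×10⁻⁵ = 353.126 K, so T = 28.8 + 353.126 = 381.926 °C

T = 381.9 °C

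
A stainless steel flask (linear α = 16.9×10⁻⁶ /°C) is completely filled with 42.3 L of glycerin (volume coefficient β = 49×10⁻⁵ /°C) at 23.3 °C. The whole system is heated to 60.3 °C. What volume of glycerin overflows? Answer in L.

0.688 L

The flask also expands: β_container ≈ 3α = 5.07×10⁻⁵ /K
Net overflow = V₀(β_liq − 3α_cont)ΔT
β − 3α = 4.90×10⁻⁴ − 5.07×10⁻⁵ = 4.393×10⁻⁴ /K; ΔT = 37.0 K
ΔV = 42.3 × 4.393×10⁻⁴ × 37.0 = 0.688 L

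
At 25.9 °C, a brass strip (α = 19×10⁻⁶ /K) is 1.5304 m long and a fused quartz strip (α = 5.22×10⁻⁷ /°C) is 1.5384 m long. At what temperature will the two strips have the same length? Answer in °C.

T = 308.8 °C

L₁(1 + α₁ΔT) = L₂(1 + α₂ΔT) ⇒ ΔT = (L₂ − L₁)/(α₁L₁ − α₂L₂)
L₂ − L₁ = 1.5384 − 1.5304 = 8.00×10⁻³ m
α₁L₁ − α₂L₂ = 19×10⁻⁶×1.5304 − 5.22×10⁻⁷×1.5384 = 2.82745552×10⁻⁵ m/K
ΔT = 8.00×10⁻³ / 2.82745552×10⁻⁵ = 282.940 K
T = 25.9 + 282.940 = 308.840 °C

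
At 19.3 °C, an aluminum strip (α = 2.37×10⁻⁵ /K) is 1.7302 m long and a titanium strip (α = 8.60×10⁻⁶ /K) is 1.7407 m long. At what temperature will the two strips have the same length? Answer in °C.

T = 422.6 °C

Equal length when α₁L₁ΔT − α₂L₂ΔT = L₂ − L₁ = 1.05×10⁻² m
α₁L₁ = 4.100574×10⁻⁵, α₂L₂ = 1.497002×10⁻⁵ → Δ(αL) = 2.603572×10⁻⁵ m/K
ΔT = 1.05×10⁻² / 2.603572×10⁻⁵ = 403.292 K, so T = 19.3 + 403.292 = 422.592 °C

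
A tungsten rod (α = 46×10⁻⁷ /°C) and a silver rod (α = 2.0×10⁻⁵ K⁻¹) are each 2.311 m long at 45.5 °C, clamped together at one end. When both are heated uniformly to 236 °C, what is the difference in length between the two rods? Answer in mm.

ΔT = 190.5 K
tungsten: ΔL = 46×10⁻⁷ × 2.311 m × 190.5 = 2.0251×10⁻³ m = 2.0251 mm
silver: ΔL = 2.0×10⁻⁵ × 2.311 m × 190.5 = 8.8049×10⁻³ m = 8.8049 mm
difference = 8.8049 − 2.0251 = 6.7798 mm

6.78 mm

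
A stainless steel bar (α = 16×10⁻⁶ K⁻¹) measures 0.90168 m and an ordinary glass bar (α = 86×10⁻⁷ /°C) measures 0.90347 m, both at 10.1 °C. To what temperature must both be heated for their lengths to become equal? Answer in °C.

L₁(1 + α₁ΔT) = L₂(1 + α₂ΔT) ⇒ ΔT = (L₂ − L₁)/(α₁L₁ − α₂L₂)
L₂ − L₁ = 0.90347 − 0.90168 = 1.79×10⁻³ m
α₁L₁ − α₂L₂ = 16×10⁻⁶×0.90168 − 86×10⁻⁷×0.90347 = 6.657038×10⁻⁶ m/K
ΔT = 1.79×10⁻³ / 6.657038×10⁻⁶ = 268.888 K
T = 10.1 + 268.888 = 278.988 °C

T = 279.0 °C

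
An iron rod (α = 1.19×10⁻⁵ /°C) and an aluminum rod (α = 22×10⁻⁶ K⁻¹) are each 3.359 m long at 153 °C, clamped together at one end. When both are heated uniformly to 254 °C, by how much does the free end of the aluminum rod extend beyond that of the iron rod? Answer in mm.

3.43 mm

ΔT = 101 K
iron: ΔL = 1.19×10⁻⁵ × 3.359 m × 101 = 4.0372×10⁻³ m = 4.0372 mm
aluminum: ΔL = 22×10⁻⁶ × 3.359 m × 101 = 7.4637×10⁻³ m = 7.4637 mm
difference = 7.4637 − 4.0372 = 3.4265 mm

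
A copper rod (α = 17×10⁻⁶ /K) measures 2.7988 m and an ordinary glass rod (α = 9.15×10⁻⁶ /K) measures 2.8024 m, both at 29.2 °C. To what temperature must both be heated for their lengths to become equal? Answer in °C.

Equal length when α₁L₁ΔT − α₂L₂ΔT = L₂ − L₁ = 3.60×10⁻³ m
α₁L₁ = 4.75796×10⁻⁵, α₂L₂ = 2.564196×10⁻⁵ → Δ(αL) = 2.193764×10⁻⁵ m/K
ΔT = 3.60×10⁻³ / 2.193764×10⁻⁵ = 164.102 K, so T = 29.2 + 164.102 = 193.302 °C

T = 193.3 °C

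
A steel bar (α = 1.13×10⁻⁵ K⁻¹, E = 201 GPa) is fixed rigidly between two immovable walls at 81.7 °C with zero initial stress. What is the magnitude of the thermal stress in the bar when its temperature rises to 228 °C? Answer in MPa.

Fully constrained: the free strain ε = αΔT is blocked, so σ = Eε = EαΔT.
|ΔT| = 146.3 K
σ = 201×10⁹ × 1.13×10⁻⁵ × 146.3 = 3.32×10⁸ Pa

σ = 332 MPa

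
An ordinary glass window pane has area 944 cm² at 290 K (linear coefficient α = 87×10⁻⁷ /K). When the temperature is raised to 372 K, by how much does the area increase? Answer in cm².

ΔA = 1.35 cm²

Area coefficient ≈ 2α; |ΔT| = 82 K
ΔA = 2αA₀ΔT = 2(87×10⁻⁷)(944)(82) = 1.35 cm²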